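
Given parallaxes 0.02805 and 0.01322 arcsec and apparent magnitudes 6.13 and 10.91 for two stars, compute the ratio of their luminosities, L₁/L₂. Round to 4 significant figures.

d₁ = 1/p₁ = 1/0.02805″ = 35.651 pc; d₂ = 1/p₂ = 1/0.01322″ = 75.643 pc.
M₁ = m₁ − 5 log₁₀ d₁ + 5 = 6.13 − 7.7604 + 5 = 3.3696.
M₂ = 10.91 − 9.3938 + 5 = 6.5162.
L₁/L₂ = 10^(0.4(M₂ − M₁)) = 10^(0.4 × 3.1466) = 10^1.25864 = 18.14.

L₁/L₂ = 18.14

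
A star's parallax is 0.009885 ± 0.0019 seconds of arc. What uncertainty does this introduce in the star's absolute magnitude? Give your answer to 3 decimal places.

M = m − 5 log₁₀ d + 5 = m + 5 log₁₀ p + 5, so ∂M/∂p = 5/(p ln 10).
σ_M = (5/ln 10) · (σ_p/p) = 2.1715 × 0.0019/0.009885 = 2.1715 × 0.19221 = 0.41738.

σ_M = 0.417 mag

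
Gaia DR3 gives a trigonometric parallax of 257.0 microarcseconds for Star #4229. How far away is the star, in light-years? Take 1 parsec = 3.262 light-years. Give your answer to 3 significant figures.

p = 257.0 microarcseconds = 0.0002570 arcsec.
d = 1/p = 1/0.0002570 = 3891.1 pc.
In light-years: 3891.1 × 3.262 = 12693 ly.

12700 light years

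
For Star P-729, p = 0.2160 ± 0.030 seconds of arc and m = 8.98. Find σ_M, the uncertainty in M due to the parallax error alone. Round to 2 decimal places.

σ_M = 0.30 mag

M = m − 5 log₁₀ d + 5 = m + 5 log₁₀ p + 5, so ∂M/∂p = 5/(p ln 10).
σ_M = (5/ln 10) · (σ_p/p) = 2.1715 × 0.030/0.2160 = 2.1715 × 0.13889 = 0.3016.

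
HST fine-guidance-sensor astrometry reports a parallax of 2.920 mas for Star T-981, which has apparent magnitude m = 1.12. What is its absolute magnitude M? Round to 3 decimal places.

d = 1/p = 1/0.002920″ = 342.47 pc.
m − M = 5 log₁₀(342.47) − 5 = 12.6731 − 5 = 7.6731.
M = m − (m − M) = 1.12 − 7.6731 = -6.553.

M = -6.553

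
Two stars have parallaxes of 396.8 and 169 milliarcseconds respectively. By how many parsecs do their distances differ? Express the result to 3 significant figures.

3.40 pc

d_A = 1/0.3968″ = 2.5202 pc; d_B = 1/0.1690″ = 5.9172 pc.
|d_B − d_A| = |5.9172 − 2.5202| = 3.397 pc.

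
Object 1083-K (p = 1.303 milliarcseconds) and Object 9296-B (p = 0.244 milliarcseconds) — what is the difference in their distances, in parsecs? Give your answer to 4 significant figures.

d_A = 1/0.001303″ = 767.46 pc; d_B = 1/0.0002440″ = 4098.4 pc.
|d_B − d_A| = |4098.4 − 767.46| = 3330.9 pc.

3331 pc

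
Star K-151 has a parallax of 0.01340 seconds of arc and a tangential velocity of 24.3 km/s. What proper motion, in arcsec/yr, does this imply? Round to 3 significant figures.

d = 1/p = 1/0.01340″ = 74.627 pc.
μ = v_t / (4.74 d) = 24.3 / (4.74 × 74.627) = 24.3 / 353.73 = 0.068696 ″/yr.

0.0687 arcsec/yr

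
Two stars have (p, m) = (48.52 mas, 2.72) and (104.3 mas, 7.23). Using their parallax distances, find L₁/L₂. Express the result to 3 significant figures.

L₁/L₂ = 294

d₁ = 1/p₁ = 1/0.04852″ = 20.61 pc; d₂ = 1/p₂ = 1/0.1043″ = 9.5877 pc.
M₁ = m₁ − 5 log₁₀ d₁ + 5 = 2.72 − 6.5704 + 5 = 1.1496.
M₂ = 7.23 − 4.9086 + 5 = 7.3214.
L₁/L₂ = 10^(0.4(M₂ − M₁)) = 10^(0.4 × 6.1718) = 10^2.46872 = 294.25.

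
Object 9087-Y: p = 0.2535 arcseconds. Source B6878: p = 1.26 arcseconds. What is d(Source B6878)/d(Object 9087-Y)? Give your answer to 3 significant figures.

Since d = 1/p, d_B/d_A = p_A/p_B.
= 0.2535 / 1.26 = 0.20119.

0.201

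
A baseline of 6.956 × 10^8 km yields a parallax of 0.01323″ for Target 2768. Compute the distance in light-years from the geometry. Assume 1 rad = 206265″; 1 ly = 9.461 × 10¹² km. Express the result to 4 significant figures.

θ = 0.01323″ = 0.01323/206265 = 6.4141 × 10^-8 rad.
d = B/θ = (6.956 × 10^8) / (6.4141 × 10^-8) = 1.0845 × 10^16 km = (1.0845 × 10^16) / (9.461 × 10^12) ly = 1146.3 ly.

1146 ly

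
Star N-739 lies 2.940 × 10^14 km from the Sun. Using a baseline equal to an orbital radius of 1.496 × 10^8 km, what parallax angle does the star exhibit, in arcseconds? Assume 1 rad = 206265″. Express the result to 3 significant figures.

θ ≈ B/d = (1.496 × 10^8) / (2.940 × 10^14) = 5.0884 × 10^-7 rad.
In arcseconds: 5.0884 × 10^-7 × 206265 = 0.10496″.

0.105 arcsec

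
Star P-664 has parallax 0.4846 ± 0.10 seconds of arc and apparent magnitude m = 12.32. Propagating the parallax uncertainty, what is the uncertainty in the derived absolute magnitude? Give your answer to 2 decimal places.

σ_M = 0.45 mag

M = m − 5 log₁₀ d + 5 = m + 5 log₁₀ p + 5, so ∂M/∂p = 5/(p ln 10).
σ_M = (5/ln 10) · (σ_p/p) = 2.1715 × 0.10/0.4846 = 2.1715 × 0.20636 = 0.44811.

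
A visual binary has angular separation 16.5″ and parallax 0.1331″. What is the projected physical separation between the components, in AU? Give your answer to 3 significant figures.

124 AU

d = 1/p = 1/0.1331″ = 7.5131 pc.
At distance d (pc), an angle of θ arcsec spans θ·d AU: s = 16.5 × 7.5131 = 123.97 AU.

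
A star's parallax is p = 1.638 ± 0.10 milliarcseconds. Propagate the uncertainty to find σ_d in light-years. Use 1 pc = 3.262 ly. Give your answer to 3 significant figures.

d = 1/p, so σ_d = σ_p / p².
σ_d = 0.000100 / (0.001638)² = 0.000100 / 0.000002683 = 37.272 pc = 37.272 × 3.262 ly = 121.58 ly.

122 ly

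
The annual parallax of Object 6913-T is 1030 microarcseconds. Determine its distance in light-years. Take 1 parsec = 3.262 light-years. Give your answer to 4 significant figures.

3167 light years

p = 1030 microarcseconds = 0.001030 arcsec.
d = 1/p = 1/0.001030 = 970.87 pc.
In light-years: 970.87 × 3.262 = 3167 ly.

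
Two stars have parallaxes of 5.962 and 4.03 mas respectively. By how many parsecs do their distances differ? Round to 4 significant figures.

80.41 pc

d_A = 1/0.005962″ = 167.73 pc; d_B = 1/0.004030″ = 248.14 pc.
|d_B − d_A| = |248.14 − 167.73| = 80.41 pc.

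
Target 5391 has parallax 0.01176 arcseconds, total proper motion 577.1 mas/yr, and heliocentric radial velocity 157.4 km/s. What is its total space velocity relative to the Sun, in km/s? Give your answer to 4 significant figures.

d = 1/p = 1/0.01176″ = 85.034 pc.
μ = 577.1 mas/yr = 0.5771 ″/yr.
v_t = 4.740 μ d = 4.740 × 0.5771 × 85.034 = 232.61 km/s.
v = √(v_r² + v_t²) = √(157.4² + 232.61²) = √78882.2 = 280.86 km/s.

280.9 km/s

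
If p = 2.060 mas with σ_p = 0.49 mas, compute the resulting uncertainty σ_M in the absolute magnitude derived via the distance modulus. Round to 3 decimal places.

σ_M = 0.517 mag

M = m − 5 log₁₀ d + 5 = m + 5 log₁₀ p + 5, so ∂M/∂p = 5/(p ln 10).
σ_M = (5/ln 10) · (σ_p/p) = 2.1715 × 0.49/2.060 = 2.1715 × 0.23786 = 0.51651.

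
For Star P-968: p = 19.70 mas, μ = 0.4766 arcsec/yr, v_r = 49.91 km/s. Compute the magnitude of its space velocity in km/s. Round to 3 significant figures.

125 km/s

d = 1/p = 1/0.01970″ = 50.761 pc.
v_t = 4.740 μ d = 4.740 × 0.4766 × 50.761 = 114.67 km/s.
v = √(v_r² + v_t²) = √(49.91² + 114.67²) = √15640.2 = 125.06 km/s.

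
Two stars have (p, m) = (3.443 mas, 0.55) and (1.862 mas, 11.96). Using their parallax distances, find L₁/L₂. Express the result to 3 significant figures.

L₁/L₂ = 10700

d₁ = 1/p₁ = 1/0.003443″ = 290.44 pc; d₂ = 1/p₂ = 1/0.001862″ = 537.06 pc.
M₁ = m₁ − 5 log₁₀ d₁ + 5 = 0.55 − 12.3153 + 5 = -6.7653.
M₂ = 11.96 − 13.6501 + 5 = 3.3099.
L₁/L₂ = 10^(0.4(M₂ − M₁)) = 10^(0.4 × 10.0752) = 10^4.03008 = 10717.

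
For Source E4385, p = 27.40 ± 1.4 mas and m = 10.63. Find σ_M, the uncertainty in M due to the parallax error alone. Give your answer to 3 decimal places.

σ_M = 0.111 mag

M = m − 5 log₁₀ d + 5 = m + 5 log₁₀ p + 5, so ∂M/∂p = 5/(p ln 10).
σ_M = (5/ln 10) · (σ_p/p) = 2.1715 × 1.4/27.40 = 2.1715 × 0.051095 = 0.11095.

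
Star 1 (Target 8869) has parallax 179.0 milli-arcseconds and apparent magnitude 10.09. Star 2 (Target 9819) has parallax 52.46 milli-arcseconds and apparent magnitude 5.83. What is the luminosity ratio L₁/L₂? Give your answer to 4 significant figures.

L₁/L₂ = 0.001698

d₁ = 1/p₁ = 1/0.1790″ = 5.5866 pc; d₂ = 1/p₂ = 1/0.05246″ = 19.062 pc.
M₁ = m₁ − 5 log₁₀ d₁ + 5 = 10.09 − 3.7357 + 5 = 11.3543.
M₂ = 5.83 − 6.4008 + 5 = 4.4292.
L₁/L₂ = 10^(0.4(M₂ − M₁)) = 10^(0.4 × (-6.9251)) = 10^(-2.77004) = 0.0016981.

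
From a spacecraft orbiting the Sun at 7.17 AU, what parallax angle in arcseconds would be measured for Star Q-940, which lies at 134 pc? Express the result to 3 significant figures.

p (arcsec) = B (AU) / d (pc).
p = 7.17 / 134 = 0.053507 arcsec.

0.0535 arcsec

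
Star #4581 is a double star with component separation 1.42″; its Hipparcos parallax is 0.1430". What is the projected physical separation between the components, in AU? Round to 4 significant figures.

d = 1/p = 1/0.1430″ = 6.993 pc.
At distance d (pc), an angle of θ arcsec spans θ·d AU: s = 1.42 × 6.993 = 9.9301 AU.

9.930 AU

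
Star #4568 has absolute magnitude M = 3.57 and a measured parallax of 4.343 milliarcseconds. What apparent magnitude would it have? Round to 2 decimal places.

m = 10.38

d = 1/p = 1/0.004343″ = 230.26 pc.
m − M = 5 log₁₀ d − 5 = 5 log₁₀(230.26) − 5 = 11.8111 − 5 = 6.8111.
m = M + (m − M) = 3.57 + 6.8111 = 10.38.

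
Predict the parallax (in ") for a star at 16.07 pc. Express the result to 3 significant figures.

p = 1/d = 1/16.07 = 0.062228 arcsec.

0.0622 "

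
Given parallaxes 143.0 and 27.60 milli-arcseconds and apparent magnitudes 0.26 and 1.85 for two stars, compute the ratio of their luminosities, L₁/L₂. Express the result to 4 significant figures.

d₁ = 1/p₁ = 1/0.1430″ = 6.993 pc; d₂ = 1/p₂ = 1/0.02760″ = 36.232 pc.
M₁ = m₁ − 5 log₁₀ d₁ + 5 = 0.26 − 4.2233 + 5 = 1.0367.
M₂ = 1.85 − 7.7955 + 5 = -0.9455.
L₁/L₂ = 10^(0.4(M₂ − M₁)) = 10^(0.4 × (-1.9822)) = 10^(-0.79288) = 0.16111.

L₁/L₂ = 0.1611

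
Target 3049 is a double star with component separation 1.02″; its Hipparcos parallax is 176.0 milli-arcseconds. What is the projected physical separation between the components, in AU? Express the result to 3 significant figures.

5.80 AU

d = 1/p = 1/0.1760″ = 5.6818 pc.
At distance d (pc), an angle of θ arcsec spans θ·d AU: s = 1.02 × 5.6818 = 5.7954 AU.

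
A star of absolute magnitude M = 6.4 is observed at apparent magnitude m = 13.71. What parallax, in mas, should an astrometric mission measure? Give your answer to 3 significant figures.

3.45 mas

m − M = 13.71 − 6.4 = 7.31.
d = 10^((m−M)/5 + 1) = 10^2.462 = 289.73 pc.
p = 1/d = 1/289.73 = 0.0034515 arcsec = 3.4515 mas.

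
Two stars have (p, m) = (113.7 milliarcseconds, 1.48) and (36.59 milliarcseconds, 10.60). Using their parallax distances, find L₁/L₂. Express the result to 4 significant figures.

d₁ = 1/p₁ = 1/0.1137″ = 8.7951 pc; d₂ = 1/p₂ = 1/0.03659″ = 27.33 pc.
M₁ = m₁ − 5 log₁₀ d₁ + 5 = 1.48 − 4.7212 + 5 = 1.7588.
M₂ = 10.60 − 7.1832 + 5 = 8.4168.
L₁/L₂ = 10^(0.4(M₂ − M₁)) = 10^(0.4 × 6.6580) = 10^2.66320 = 460.47.

L₁/L₂ = 460.5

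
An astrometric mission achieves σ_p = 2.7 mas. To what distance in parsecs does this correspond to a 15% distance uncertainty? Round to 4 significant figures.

55.56 pc

σ_d/d = σ_p/p, so the condition is σ_p/p ≤ 0.15, i.e. p ≥ σ_p/0.15.
p_min = 2.7/0.15 = 18 mas = 0.018 arcsec.
d_max = 1/p_min = 1/0.018 = 55.556 pc.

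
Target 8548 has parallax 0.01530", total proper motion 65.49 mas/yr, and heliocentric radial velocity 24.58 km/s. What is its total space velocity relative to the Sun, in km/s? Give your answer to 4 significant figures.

d = 1/p = 1/0.01530″ = 65.359 pc.
μ = 65.49 mas/yr = 0.06549 ″/yr.
v_t = 4.740 μ d = 4.740 × 0.06549 × 65.359 = 20.289 km/s.
v = √(v_r² + v_t²) = √(24.58² + 20.289²) = √1015.82 = 31.872 km/s.

31.87 km/s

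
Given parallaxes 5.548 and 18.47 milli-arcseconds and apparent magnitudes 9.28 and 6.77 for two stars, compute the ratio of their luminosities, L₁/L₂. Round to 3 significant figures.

d₁ = 1/p₁ = 1/0.005548″ = 180.25 pc; d₂ = 1/p₂ = 1/0.01847″ = 54.142 pc.
M₁ = m₁ − 5 log₁₀ d₁ + 5 = 9.28 − 11.2794 + 5 = 3.0006.
M₂ = 6.77 − 8.6677 + 5 = 3.1023.
L₁/L₂ = 10^(0.4(M₂ − M₁)) = 10^(0.4 × 0.1017) = 10^0.04068 = 1.0982.

L₁/L₂ = 1.10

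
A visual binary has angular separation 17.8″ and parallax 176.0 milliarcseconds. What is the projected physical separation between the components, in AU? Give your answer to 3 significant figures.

101 AU

d = 1/p = 1/0.1760″ = 5.6818 pc.
At distance d (pc), an angle of θ arcsec spans θ·d AU: s = 17.8 × 5.6818 = 101.14 AU.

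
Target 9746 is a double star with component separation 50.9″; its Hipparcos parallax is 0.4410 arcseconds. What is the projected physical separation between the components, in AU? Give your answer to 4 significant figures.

d = 1/p = 1/0.4410″ = 2.2676 pc.
At distance d (pc), an angle of θ arcsec spans θ·d AU: s = 50.9 × 2.2676 = 115.42 AU.

115.4 AU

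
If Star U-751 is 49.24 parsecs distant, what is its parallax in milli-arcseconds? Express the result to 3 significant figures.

p = 1/d = 1/49.24 = 0.020309 arcsec.
= 0.020309 × 1000 = 20.309 mas.

20.3 mas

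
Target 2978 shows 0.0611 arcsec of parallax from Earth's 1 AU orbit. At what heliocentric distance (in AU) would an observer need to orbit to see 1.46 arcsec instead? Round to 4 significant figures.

23.90 AU

Parallax scales linearly with baseline: p ∝ B, so B = p_target / p_Earth × 1 AU.
B = 1.46 / 0.0611 = 23.895 AU.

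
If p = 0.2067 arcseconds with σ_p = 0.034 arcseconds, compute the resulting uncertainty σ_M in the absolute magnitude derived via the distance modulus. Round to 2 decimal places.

M = m − 5 log₁₀ d + 5 = m + 5 log₁₀ p + 5, so ∂M/∂p = 5/(p ln 10).
σ_M = (5/ln 10) · (σ_p/p) = 2.1715 × 0.034/0.2067 = 2.1715 × 0.16449 = 0.35719.

σ_M = 0.36 mag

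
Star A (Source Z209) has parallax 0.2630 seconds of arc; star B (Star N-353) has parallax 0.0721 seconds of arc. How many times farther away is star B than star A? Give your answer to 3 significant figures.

3.65

Since d = 1/p, d_B/d_A = p_A/p_B.
= 0.2630 / 0.0721 = 3.6477.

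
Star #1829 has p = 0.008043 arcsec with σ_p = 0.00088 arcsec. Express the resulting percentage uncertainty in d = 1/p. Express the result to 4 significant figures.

For d = 1/p, |σ_d/d| = |σ_p/p|.
σ_p/p = 0.00088 / 0.008043 = 0.10941 = 10.941%.

10.94%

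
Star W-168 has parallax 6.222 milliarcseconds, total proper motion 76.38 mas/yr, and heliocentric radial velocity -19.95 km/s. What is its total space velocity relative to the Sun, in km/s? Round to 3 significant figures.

61.5 km/s

d = 1/p = 1/0.006222″ = 160.72 pc.
μ = 76.38 mas/yr = 0.07638 ″/yr.
v_t = 4.740 μ d = 4.740 × 0.07638 × 160.72 = 58.187 km/s.
v = √(v_r² + v_t²) = √((-19.95)² + 58.187²) = √3783.73 = 61.512 km/s.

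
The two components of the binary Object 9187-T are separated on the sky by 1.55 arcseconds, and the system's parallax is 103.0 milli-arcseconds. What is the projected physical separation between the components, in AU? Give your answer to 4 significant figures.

15.05 AU

d = 1/p = 1/0.1030″ = 9.7087 pc.
At distance d (pc), an angle of θ arcsec spans θ·d AU: s = 1.55 × 9.7087 = 15.048 AU.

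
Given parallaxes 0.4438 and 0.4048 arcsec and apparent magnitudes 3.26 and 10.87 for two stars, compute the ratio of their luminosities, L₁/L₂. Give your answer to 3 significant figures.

d₁ = 1/p₁ = 1/0.4438″ = 2.2533 pc; d₂ = 1/p₂ = 1/0.4048″ = 2.4704 pc.
M₁ = m₁ − 5 log₁₀ d₁ + 5 = 3.26 − 1.7641 + 5 = 6.4959.
M₂ = 10.87 − 1.9638 + 5 = 13.9062.
L₁/L₂ = 10^(0.4(M₂ − M₁)) = 10^(0.4 × 7.4103) = 10^2.96412 = 920.7.

L₁/L₂ = 921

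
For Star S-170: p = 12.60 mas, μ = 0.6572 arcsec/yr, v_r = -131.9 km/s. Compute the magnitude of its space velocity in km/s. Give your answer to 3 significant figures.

280 km/s

d = 1/p = 1/0.01260″ = 79.365 pc.
v_t = 4.740 μ d = 4.740 × 0.6572 × 79.365 = 247.23 km/s.
v = √(v_r² + v_t²) = √((-131.9)² + 247.23²) = √78520.3 = 280.21 km/s.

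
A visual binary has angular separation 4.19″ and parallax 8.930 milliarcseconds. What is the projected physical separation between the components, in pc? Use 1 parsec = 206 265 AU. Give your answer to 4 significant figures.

d = 1/p = 1/0.008930″ = 111.98 pc.
At distance d (pc), an angle of θ arcsec spans θ·d AU: s = 4.19 × 111.98 = 469.2 AU.
= 469.2 / 206265 = 0.0022747 pc.

0.002275 pc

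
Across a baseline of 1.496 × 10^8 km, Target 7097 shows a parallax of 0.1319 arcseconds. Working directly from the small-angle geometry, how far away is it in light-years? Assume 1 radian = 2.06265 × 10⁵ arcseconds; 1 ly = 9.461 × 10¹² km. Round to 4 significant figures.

24.73 ly

θ = 0.1319″ = 0.1319/206265 = 6.3947 × 10^-7 rad.
d = B/θ = (1.496 × 10^8) / (6.3947 × 10^-7) = 2.3394 × 10^14 km = (2.3394 × 10^14) / (9.461 × 10^12) ly = 24.727 ly.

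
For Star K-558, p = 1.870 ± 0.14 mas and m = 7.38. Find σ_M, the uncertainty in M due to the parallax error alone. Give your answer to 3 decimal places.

σ_M = 0.163 mag

M = m − 5 log₁₀ d + 5 = m + 5 log₁₀ p + 5, so ∂M/∂p = 5/(p ln 10).
σ_M = (5/ln 10) · (σ_p/p) = 2.1715 × 0.14/1.870 = 2.1715 × 0.074866 = 0.16257.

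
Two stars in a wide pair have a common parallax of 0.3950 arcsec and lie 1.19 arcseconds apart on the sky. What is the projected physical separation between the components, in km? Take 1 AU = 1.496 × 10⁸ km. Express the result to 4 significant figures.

d = 1/p = 1/0.3950″ = 2.5316 pc.
At distance d (pc), an angle of θ arcsec spans θ·d AU: s = 1.19 × 2.5316 = 3.0126 AU.
= 3.0126 × 1.496 × 10⁸ km = 4.5068 × 10^8 km.

4.507 × 10^8 km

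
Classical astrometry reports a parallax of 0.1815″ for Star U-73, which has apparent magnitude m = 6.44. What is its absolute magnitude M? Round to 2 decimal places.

M = 7.73

d = 1/p = 1/0.1815″ = 5.5096 pc.
m − M = 5 log₁₀(5.5096) − 5 = 3.7056 − 5 = -1.2944.
M = m − (m − M) = 6.44 − (-1.2944) = 7.73.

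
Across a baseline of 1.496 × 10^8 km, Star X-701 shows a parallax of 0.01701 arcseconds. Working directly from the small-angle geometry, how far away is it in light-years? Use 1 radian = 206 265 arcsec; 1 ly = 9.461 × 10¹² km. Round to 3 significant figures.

θ = 0.01701″ = 0.01701/206265 = 8.2467 × 10^-8 rad.
d = B/θ = (1.496 × 10^8) / (8.2467 × 10^-8) = 1.8141 × 10^15 km = (1.8141 × 10^15) / (9.461 × 10^12) ly = 191.75 ly.

192 ly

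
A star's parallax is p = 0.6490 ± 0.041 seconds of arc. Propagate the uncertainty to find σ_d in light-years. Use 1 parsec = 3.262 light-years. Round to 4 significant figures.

0.3175 ly

d = 1/p, so σ_d = σ_p / p².
σ_d = 0.0410 / (0.6490)² = 0.0410 / 0.4212 = 0.097341 pc = 0.097341 × 3.262 ly = 0.31753 ly.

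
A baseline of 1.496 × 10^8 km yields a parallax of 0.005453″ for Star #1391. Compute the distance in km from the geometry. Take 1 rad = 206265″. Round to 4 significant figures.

5.659 × 10^15 km

θ = 0.005453″ = 0.005453/206265 = 2.6437 × 10^-8 rad.
d = B/θ = (1.496 × 10^8) / (2.6437 × 10^-8) = 5.6587 × 10^15 km.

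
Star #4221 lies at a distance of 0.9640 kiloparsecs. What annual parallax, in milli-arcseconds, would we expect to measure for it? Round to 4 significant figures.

1.037 mas

d = 0.9640 kpc = 964 pc.
p = 1/d = 1/964 = 0.0010373 arcsec.
= 0.0010373 × 1000 = 1.0373 mas.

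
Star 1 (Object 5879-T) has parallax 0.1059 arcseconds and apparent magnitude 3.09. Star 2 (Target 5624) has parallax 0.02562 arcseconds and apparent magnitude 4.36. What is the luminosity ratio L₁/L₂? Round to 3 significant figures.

L₁/L₂ = 0.189

d₁ = 1/p₁ = 1/0.1059″ = 9.4429 pc; d₂ = 1/p₂ = 1/0.02562″ = 39.032 pc.
M₁ = m₁ − 5 log₁₀ d₁ + 5 = 3.09 − 4.8755 + 5 = 3.2145.
M₂ = 4.36 − 7.9571 + 5 = 1.4029.
L₁/L₂ = 10^(0.4(M₂ − M₁)) = 10^(0.4 × (-1.8116)) = 10^(-0.72464) = 0.18852.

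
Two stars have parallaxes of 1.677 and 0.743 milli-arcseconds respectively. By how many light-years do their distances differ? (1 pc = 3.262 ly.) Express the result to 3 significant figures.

d_A = 1/0.001677″ = 596.3 pc; d_B = 1/0.0007430″ = 1345.9 pc.
|d_B − d_A| = |1345.9 − 596.3| = 749.6 pc = 749.6 × 3.262 ly = 2445.2 ly.

2450 ly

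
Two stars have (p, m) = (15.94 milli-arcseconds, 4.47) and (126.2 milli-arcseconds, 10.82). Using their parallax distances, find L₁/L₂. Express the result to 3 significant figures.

d₁ = 1/p₁ = 1/0.01594″ = 62.735 pc; d₂ = 1/p₂ = 1/0.1262″ = 7.9239 pc.
M₁ = m₁ − 5 log₁₀ d₁ + 5 = 4.47 − 8.9875 + 5 = 0.4825.
M₂ = 10.82 − 4.4947 + 5 = 11.3253.
L₁/L₂ = 10^(0.4(M₂ − M₁)) = 10^(0.4 × 10.8428) = 10^4.33712 = 21733.

L₁/L₂ = 21700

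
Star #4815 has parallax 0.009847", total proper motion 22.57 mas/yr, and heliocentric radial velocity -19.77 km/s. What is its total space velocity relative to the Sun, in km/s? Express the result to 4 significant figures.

22.56 km/s

d = 1/p = 1/0.009847″ = 101.55 pc.
μ = 22.57 mas/yr = 0.02257 ″/yr.
v_t = 4.740 μ d = 4.740 × 0.02257 × 101.55 = 10.864 km/s.
v = √(v_r² + v_t²) = √((-19.77)² + 10.864²) = √508.879 = 22.558 km/s.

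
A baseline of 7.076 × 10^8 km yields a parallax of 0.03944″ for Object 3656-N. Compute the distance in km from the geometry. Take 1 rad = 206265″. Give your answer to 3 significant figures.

θ = 0.03944″ = 0.03944/206265 = 1.9121 × 10^-7 rad.
d = B/θ = (7.076 × 10^8) / (1.9121 × 10^-7) = 3.7006 × 10^15 km.

3.70 × 10^15 km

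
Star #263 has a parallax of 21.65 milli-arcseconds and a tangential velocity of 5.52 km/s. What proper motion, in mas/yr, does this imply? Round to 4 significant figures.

d = 1/p = 1/0.02165″ = 46.189 pc.
μ = v_t / (4.74 d) = 5.52 / (4.74 × 46.189) = 5.52 / 218.94 = 0.025212 ″/yr = 25.212 mas/yr.

25.21 mas/yr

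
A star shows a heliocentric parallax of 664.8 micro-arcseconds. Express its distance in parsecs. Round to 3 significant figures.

p = 664.8 micro-arcseconds = 0.0006648 arcsec.
d = 1/p = 1/0.0006648 = 1504.2 pc.

1500 pc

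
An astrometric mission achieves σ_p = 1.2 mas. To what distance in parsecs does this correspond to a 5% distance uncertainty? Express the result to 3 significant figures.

41.7 pc

σ_d/d = σ_p/p, so the condition is σ_p/p ≤ 0.05, i.e. p ≥ σ_p/0.05.
p_min = 1.2/0.05 = 24 mas = 0.024 arcsec.
d_max = 1/p_min = 1/0.024 = 41.667 pc.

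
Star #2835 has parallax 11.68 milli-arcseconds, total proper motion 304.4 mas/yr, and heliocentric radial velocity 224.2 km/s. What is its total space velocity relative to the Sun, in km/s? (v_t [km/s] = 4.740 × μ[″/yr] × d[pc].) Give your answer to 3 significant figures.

d = 1/p = 1/0.01168″ = 85.616 pc.
μ = 304.4 mas/yr = 0.3044 ″/yr.
v_t = 4.740 μ d = 4.740 × 0.3044 × 85.616 = 123.53 km/s.
v = √(v_r² + v_t²) = √(224.2² + 123.53²) = √65525.3 = 255.98 km/s.

256 km/s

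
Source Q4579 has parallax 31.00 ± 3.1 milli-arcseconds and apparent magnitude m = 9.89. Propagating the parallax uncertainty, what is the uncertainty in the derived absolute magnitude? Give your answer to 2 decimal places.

M = m − 5 log₁₀ d + 5 = m + 5 log₁₀ p + 5, so ∂M/∂p = 5/(p ln 10).
σ_M = (5/ln 10) · (σ_p/p) = 2.1715 × 3.1/31.00 = 2.1715 × 0.1 = 0.21715.

σ_M = 0.22 mag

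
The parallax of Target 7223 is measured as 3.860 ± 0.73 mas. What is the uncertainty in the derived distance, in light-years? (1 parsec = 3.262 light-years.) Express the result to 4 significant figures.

d = 1/p, so σ_d = σ_p / p².
σ_d = 0.000730 / (0.003860)² = 0.000730 / 0.0000149 = 48.993 pc = 48.993 × 3.262 ly = 159.82 ly.

159.8 ly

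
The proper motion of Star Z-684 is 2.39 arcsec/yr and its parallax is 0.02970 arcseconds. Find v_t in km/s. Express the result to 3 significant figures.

d = 1/p = 1/0.02970″ = 33.67 pc.
v_t = 4.74 × μ × d = 4.74 × 2.39 × 33.67 = 381.43 km/s.

381 km/s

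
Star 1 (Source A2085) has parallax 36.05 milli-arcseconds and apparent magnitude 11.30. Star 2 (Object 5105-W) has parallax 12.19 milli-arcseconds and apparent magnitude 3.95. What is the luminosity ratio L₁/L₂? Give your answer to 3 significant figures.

d₁ = 1/p₁ = 1/0.03605″ = 27.739 pc; d₂ = 1/p₂ = 1/0.01219″ = 82.034 pc.
M₁ = m₁ − 5 log₁₀ d₁ + 5 = 11.30 − 7.2155 + 5 = 9.0845.
M₂ = 3.95 − 9.5700 + 5 = -0.6200.
L₁/L₂ = 10^(0.4(M₂ − M₁)) = 10^(0.4 × (-9.7045)) = 10^(-3.88180) = 0.00013128.

L₁/L₂ = 0.000131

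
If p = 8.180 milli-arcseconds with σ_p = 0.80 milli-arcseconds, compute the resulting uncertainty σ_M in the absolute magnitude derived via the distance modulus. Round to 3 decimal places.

M = m − 5 log₁₀ d + 5 = m + 5 log₁₀ p + 5, so ∂M/∂p = 5/(p ln 10).
σ_M = (5/ln 10) · (σ_p/p) = 2.1715 × 0.80/8.180 = 2.1715 × 0.0978 = 0.21237.

σ_M = 0.212 mag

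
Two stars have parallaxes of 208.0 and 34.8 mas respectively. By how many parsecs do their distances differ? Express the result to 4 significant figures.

d_A = 1/0.2080″ = 4.8077 pc; d_B = 1/0.03480″ = 28.736 pc.
|d_B − d_A| = |28.736 − 4.8077| = 23.928 pc.

23.93 pc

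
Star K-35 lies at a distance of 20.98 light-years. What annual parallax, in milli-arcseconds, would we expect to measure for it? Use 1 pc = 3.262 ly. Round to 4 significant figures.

155.5 mas

d = 20.98 ly ÷ 3.262 = 6.4316 pc.
p = 1/d = 1/6.4316 = 0.15548 arcsec.
= 0.15548 × 1000 = 155.48 mas.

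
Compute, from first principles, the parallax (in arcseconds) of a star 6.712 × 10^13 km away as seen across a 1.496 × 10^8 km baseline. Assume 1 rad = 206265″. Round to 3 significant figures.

θ ≈ B/d = (1.496 × 10^8) / (6.712 × 10^13) = 2.2288 × 10^-6 rad.
In arcseconds: 2.2288 × 10^-6 × 206265 = 0.45972″.

0.460 arcsec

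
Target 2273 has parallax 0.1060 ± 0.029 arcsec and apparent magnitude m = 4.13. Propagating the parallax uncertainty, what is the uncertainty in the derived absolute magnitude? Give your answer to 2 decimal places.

M = m − 5 log₁₀ d + 5 = m + 5 log₁₀ p + 5, so ∂M/∂p = 5/(p ln 10).
σ_M = (5/ln 10) · (σ_p/p) = 2.1715 × 0.029/0.1060 = 2.1715 × 0.27358 = 0.59408.

σ_M = 0.59 mag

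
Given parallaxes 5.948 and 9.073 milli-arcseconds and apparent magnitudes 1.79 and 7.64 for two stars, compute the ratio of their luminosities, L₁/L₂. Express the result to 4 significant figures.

L₁/L₂ = 509.0

d₁ = 1/p₁ = 1/0.005948″ = 168.12 pc; d₂ = 1/p₂ = 1/0.009073″ = 110.22 pc.
M₁ = m₁ − 5 log₁₀ d₁ + 5 = 1.79 − 11.1281 + 5 = -4.3381.
M₂ = 7.64 − 10.2113 + 5 = 2.4287.
L₁/L₂ = 10^(0.4(M₂ − M₁)) = 10^(0.4 × 6.7668) = 10^2.70672 = 509.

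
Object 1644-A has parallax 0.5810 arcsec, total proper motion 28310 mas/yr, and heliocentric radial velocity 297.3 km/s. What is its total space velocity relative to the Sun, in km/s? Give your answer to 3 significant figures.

376 km/s

d = 1/p = 1/0.5810″ = 1.7212 pc.
μ = 28310 mas/yr = 28.31 ″/yr.
v_t = 4.740 μ d = 4.740 × 28.31 × 1.7212 = 230.97 km/s.
v = √(v_r² + v_t²) = √(297.3² + 230.97²) = √141734 = 376.48 km/s.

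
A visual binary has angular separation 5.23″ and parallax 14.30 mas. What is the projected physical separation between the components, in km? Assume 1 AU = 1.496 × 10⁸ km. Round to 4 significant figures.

d = 1/p = 1/0.01430″ = 69.93 pc.
At distance d (pc), an angle of θ arcsec spans θ·d AU: s = 5.23 × 69.93 = 365.73 AU.
= 365.73 × 1.496 × 10⁸ km = 5.4713 × 10^10 km.

5.471 × 10^10 km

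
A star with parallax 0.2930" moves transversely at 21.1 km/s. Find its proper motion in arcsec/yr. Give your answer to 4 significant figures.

1.304 arcsec/yr

d = 1/p = 1/0.2930″ = 3.413 pc.
μ = v_t / (4.74 d) = 21.1 / (4.74 × 3.413) = 21.1 / 16.178 = 1.3042 ″/yr.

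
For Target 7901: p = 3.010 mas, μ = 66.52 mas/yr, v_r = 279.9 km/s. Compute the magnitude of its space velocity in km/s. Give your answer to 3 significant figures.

299 km/s

d = 1/p = 1/0.003010″ = 332.23 pc.
μ = 66.52 mas/yr = 0.06652 ″/yr.
v_t = 4.740 μ d = 4.740 × 0.06652 × 332.23 = 104.75 km/s.
v = √(v_r² + v_t²) = √(279.9² + 104.75²) = √89316.6 = 298.86 km/s.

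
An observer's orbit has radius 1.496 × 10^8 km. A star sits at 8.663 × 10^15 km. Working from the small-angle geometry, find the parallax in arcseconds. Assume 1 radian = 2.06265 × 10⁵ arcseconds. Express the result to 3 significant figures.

θ ≈ B/d = (1.496 × 10^8) / (8.663 × 10^15) = 1.7269 × 10^-8 rad.
In arcseconds: 1.7269 × 10^-8 × 206265 = 0.003562″.

0.00356 arcsec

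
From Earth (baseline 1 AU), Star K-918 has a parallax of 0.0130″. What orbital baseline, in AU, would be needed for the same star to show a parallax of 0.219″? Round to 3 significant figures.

Parallax scales linearly with baseline: p ∝ B, so B = p_target / p_Earth × 1 AU.
B = 0.219 / 0.0130 = 16.846 AU.

16.8 AU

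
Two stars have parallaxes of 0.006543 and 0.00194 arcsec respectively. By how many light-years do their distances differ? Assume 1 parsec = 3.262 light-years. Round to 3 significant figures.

d_A = 1/0.006543″ = 152.84 pc; d_B = 1/0.001940″ = 515.46 pc.
|d_B − d_A| = |515.46 − 152.84| = 362.62 pc = 362.62 × 3.262 ly = 1182.9 ly.

1180 ly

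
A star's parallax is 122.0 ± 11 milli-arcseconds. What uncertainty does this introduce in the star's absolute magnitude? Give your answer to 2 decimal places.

σ_M = 0.20 mag

M = m − 5 log₁₀ d + 5 = m + 5 log₁₀ p + 5, so ∂M/∂p = 5/(p ln 10).
σ_M = (5/ln 10) · (σ_p/p) = 2.1715 × 11/122.0 = 2.1715 × 0.090164 = 0.19579.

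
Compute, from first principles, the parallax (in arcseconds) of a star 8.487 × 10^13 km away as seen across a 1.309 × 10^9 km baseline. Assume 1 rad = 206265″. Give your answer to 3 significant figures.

θ ≈ B/d = (1.309 × 10^9) / (8.487 × 10^13) = 1.5424 × 10^-5 rad.
In arcseconds: 1.5424 × 10^-5 × 206265 = 3.1814″.

3.18 arcsec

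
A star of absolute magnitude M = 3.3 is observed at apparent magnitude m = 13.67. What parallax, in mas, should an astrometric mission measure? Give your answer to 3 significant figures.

m − M = 13.67 − 3.3 = 10.37.
d = 10^((m−M)/5 + 1) = 10^3.074 = 1185.8 pc.
p = 1/d = 1/1185.8 = 0.00084331 arcsec = 0.84331 mas.

0.843 mas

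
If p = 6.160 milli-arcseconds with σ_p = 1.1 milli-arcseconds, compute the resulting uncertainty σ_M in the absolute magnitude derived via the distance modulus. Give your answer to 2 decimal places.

σ_M = 0.39 mag

M = m − 5 log₁₀ d + 5 = m + 5 log₁₀ p + 5, so ∂M/∂p = 5/(p ln 10).
σ_M = (5/ln 10) · (σ_p/p) = 2.1715 × 1.1/6.160 = 2.1715 × 0.17857 = 0.38776.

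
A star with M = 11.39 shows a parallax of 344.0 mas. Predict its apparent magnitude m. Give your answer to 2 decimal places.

d = 1/p = 1/0.3440″ = 2.907 pc.
m − M = 5 log₁₀ d − 5 = 5 log₁₀(2.907) − 5 = 2.3172 − 5 = -2.6828.
m = M + (m − M) = 11.39 + (-2.6828) = 8.71.

m = 8.71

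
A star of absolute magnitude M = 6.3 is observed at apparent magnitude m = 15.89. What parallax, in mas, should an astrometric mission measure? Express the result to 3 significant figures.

1.21 mas

m − M = 15.89 − 6.3 = 9.59.
d = 10^((m−M)/5 + 1) = 10^2.918 = 827.94 pc.
p = 1/d = 1/827.94 = 0.0012078 arcsec = 1.2078 mas.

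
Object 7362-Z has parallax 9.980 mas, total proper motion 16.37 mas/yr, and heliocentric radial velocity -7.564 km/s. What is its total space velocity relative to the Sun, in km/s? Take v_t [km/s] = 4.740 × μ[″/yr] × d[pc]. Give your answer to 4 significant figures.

10.85 km/s

d = 1/p = 1/0.009980″ = 100.2 pc.
μ = 16.37 mas/yr = 0.01637 ″/yr.
v_t = 4.740 μ d = 4.740 × 0.01637 × 100.2 = 7.7749 km/s.
v = √(v_r² + v_t²) = √((-7.564)² + 7.7749²) = √117.663 = 10.847 km/s.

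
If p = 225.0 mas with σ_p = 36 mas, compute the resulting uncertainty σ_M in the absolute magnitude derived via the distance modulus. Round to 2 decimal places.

M = m − 5 log₁₀ d + 5 = m + 5 log₁₀ p + 5, so ∂M/∂p = 5/(p ln 10).
σ_M = (5/ln 10) · (σ_p/p) = 2.1715 × 36/225.0 = 2.1715 × 0.16 = 0.34744.

σ_M = 0.35 mag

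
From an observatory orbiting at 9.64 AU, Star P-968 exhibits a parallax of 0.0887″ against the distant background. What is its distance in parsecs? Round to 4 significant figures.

108.7 pc

With baseline B (in AU) and parallax p (in arcsec), d = B/p parsecs.
d = 9.64 / 0.0887 = 108.68 pc.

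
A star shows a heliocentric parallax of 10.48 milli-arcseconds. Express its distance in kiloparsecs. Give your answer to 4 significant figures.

p = 10.48 milli-arcseconds = 0.01048 arcsec.
d = 1/p = 1/0.01048 = 95.42 pc.
= 0.09542 kpc.

0.09542 kpc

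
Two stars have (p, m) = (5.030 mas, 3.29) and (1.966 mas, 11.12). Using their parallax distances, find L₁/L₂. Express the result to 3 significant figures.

d₁ = 1/p₁ = 1/0.005030″ = 198.81 pc; d₂ = 1/p₂ = 1/0.001966″ = 508.65 pc.
M₁ = m₁ − 5 log₁₀ d₁ + 5 = 3.29 − 11.4922 + 5 = -3.2022.
M₂ = 11.12 − 13.5321 + 5 = 2.5879.
L₁/L₂ = 10^(0.4(M₂ − M₁)) = 10^(0.4 × 5.7901) = 10^2.31604 = 207.03.

L₁/L₂ = 207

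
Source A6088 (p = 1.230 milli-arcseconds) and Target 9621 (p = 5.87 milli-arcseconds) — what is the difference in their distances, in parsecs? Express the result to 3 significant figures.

643 pc

d_A = 1/0.001230″ = 813.01 pc; d_B = 1/0.005870″ = 170.36 pc.
|d_B − d_A| = |170.36 − 813.01| = 642.65 pc.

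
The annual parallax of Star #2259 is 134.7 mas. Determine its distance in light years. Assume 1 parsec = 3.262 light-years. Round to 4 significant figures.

24.22 light years

p = 134.7 mas = 0.1347 arcsec.
d = 1/p = 1/0.1347 = 7.4239 pc.
In light-years: 7.4239 × 3.262 = 24.217 ly.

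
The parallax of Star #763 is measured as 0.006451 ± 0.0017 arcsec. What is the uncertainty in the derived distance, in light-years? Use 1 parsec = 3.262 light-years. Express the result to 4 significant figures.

d = 1/p, so σ_d = σ_p / p².
σ_d = 0.00170 / (0.006451)² = 0.00170 / 0.000041615 = 40.851 pc = 40.851 × 3.262 ly = 133.26 ly.

133.3 ly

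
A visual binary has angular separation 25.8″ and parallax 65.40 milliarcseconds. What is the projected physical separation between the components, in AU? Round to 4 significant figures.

394.5 AU

d = 1/p = 1/0.06540″ = 15.291 pc.
At distance d (pc), an angle of θ arcsec spans θ·d AU: s = 25.8 × 15.291 = 394.51 AU.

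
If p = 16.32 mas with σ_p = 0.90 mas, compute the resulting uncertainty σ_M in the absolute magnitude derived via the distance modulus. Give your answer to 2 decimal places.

σ_M = 0.12 mag

M = m − 5 log₁₀ d + 5 = m + 5 log₁₀ p + 5, so ∂M/∂p = 5/(p ln 10).
σ_M = (5/ln 10) · (σ_p/p) = 2.1715 × 0.90/16.32 = 2.1715 × 0.055147 = 0.11975.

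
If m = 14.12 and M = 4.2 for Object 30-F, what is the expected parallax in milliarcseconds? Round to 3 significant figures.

1.04 mas

m − M = 14.12 − 4.2 = 9.92.
d = 10^((m−M)/5 + 1) = 10^2.984 = 963.83 pc.
p = 1/d = 1/963.83 = 0.0010375 arcsec = 1.0375 mas.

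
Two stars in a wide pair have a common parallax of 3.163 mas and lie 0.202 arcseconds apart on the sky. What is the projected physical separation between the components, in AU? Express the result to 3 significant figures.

d = 1/p = 1/0.003163″ = 316.16 pc.
At distance d (pc), an angle of θ arcsec spans θ·d AU: s = 0.202 × 316.16 = 63.864 AU.

63.9 AU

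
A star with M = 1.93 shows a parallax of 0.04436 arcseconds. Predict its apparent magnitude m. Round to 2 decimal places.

m = 3.70

d = 1/p = 1/0.04436″ = 22.543 pc.
m − M = 5 log₁₀ d − 5 = 5 log₁₀(22.543) − 5 = 6.7651 − 5 = 1.7651.
m = M + (m − M) = 1.93 + 1.7651 = 3.70.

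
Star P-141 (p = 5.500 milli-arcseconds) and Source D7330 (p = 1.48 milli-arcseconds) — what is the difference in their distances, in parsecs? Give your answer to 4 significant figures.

493.9 pc

d_A = 1/0.005500″ = 181.82 pc; d_B = 1/0.001480″ = 675.68 pc.
|d_B − d_A| = |675.68 − 181.82| = 493.86 pc.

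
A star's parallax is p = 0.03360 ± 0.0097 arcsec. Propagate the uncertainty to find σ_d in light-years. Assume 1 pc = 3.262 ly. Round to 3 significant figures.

d = 1/p, so σ_d = σ_p / p².
σ_d = 0.00970 / (0.03360)² = 0.00970 / 0.001129 = 8.5917 pc = 8.5917 × 3.262 ly = 28.026 ly.

28.0 ly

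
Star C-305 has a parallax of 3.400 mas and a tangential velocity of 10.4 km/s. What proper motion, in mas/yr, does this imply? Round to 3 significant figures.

7.46 mas/yr

d = 1/p = 1/0.003400″ = 294.12 pc.
μ = v_t / (4.74 d) = 10.4 / (4.74 × 294.12) = 10.4 / 1394.1 = 0.00746 ″/yr = 7.46 mas/yr.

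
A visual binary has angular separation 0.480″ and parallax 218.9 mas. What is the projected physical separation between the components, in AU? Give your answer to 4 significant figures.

2.193 AU

d = 1/p = 1/0.2189″ = 4.5683 pc.
At distance d (pc), an angle of θ arcsec spans θ·d AU: s = 0.480 × 4.5683 = 2.1928 AU.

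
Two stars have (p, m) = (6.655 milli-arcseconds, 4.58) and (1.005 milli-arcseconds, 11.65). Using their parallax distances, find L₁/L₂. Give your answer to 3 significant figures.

d₁ = 1/p₁ = 1/0.006655″ = 150.26 pc; d₂ = 1/p₂ = 1/0.001005″ = 995.02 pc.
M₁ = m₁ − 5 log₁₀ d₁ + 5 = 4.58 − 10.8842 + 5 = -1.3042.
M₂ = 11.65 − 14.9892 + 5 = 1.6608.
L₁/L₂ = 10^(0.4(M₂ − M₁)) = 10^(0.4 × 2.9650) = 10^1.18600 = 15.346.

L₁/L₂ = 15.3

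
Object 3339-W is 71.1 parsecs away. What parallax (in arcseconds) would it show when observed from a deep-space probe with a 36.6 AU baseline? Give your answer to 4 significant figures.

0.5148 arcsec

p (arcsec) = B (AU) / d (pc).
p = 36.6 / 71.1 = 0.51477 arcsec.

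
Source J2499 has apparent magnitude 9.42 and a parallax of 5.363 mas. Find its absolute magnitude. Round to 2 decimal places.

M = 3.07

d = 1/p = 1/0.005363″ = 186.46 pc.
m − M = 5 log₁₀(186.46) − 5 = 11.3529 − 5 = 6.3529.
M = m − (m − M) = 9.42 − 6.3529 = 3.07.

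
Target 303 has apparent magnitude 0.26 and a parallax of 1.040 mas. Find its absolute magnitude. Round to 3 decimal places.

M = -9.655

d = 1/p = 1/0.001040″ = 961.54 pc.
m − M = 5 log₁₀(961.54) − 5 = 14.9148 − 5 = 9.9148.
M = m − (m − M) = 0.26 − 9.9148 = -9.655.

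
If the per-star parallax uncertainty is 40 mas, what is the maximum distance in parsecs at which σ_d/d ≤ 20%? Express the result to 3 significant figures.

5.00 pc

σ_d/d = σ_p/p, so the condition is σ_p/p ≤ 0.20, i.e. p ≥ σ_p/0.20.
p_min = 40/0.20 = 200 mas = 0.2 arcsec.
d_max = 1/p_min = 1/0.2 = 5 pc.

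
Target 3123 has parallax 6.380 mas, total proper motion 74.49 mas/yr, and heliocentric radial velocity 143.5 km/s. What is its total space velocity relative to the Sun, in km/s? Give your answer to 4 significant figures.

d = 1/p = 1/0.006380″ = 156.74 pc.
μ = 74.49 mas/yr = 0.07449 ″/yr.
v_t = 4.740 μ d = 4.740 × 0.07449 × 156.74 = 55.342 km/s.
v = √(v_r² + v_t²) = √(143.5² + 55.342²) = √23655 = 153.8 km/s.

153.8 km/s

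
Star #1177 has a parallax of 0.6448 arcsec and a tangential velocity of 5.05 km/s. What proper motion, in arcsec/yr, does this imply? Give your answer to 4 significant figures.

d = 1/p = 1/0.6448″ = 1.5509 pc.
μ = v_t / (4.74 d) = 5.05 / (4.74 × 1.5509) = 5.05 / 7.3513 = 0.68695 ″/yr.

0.6870 arcsec/yr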